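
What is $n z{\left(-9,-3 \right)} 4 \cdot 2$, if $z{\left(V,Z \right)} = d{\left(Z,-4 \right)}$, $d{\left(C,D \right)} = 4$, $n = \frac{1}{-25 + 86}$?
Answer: $\frac{32}{61} \approx 0.52459$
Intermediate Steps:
$n = \frac{1}{61} \approx 0.016393$
$z{\left(V,Z \right)} = 4$
$n z{\left(-9,-3 \right)} 4 \cdot 2 = \frac{1}{61} \cdot 4 \cdot 4 \cdot 2 = \frac{4}{61} \cdot 8 = \frac{32}{61}$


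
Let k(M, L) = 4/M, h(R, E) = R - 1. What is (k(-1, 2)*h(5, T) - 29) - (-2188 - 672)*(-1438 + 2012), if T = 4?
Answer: 1641595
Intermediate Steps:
h(R, E) = -1 + R
(k(-1, 2)*h(5, T) - 29) - (-2188 - 672)*(-1438 + 2012) = ((4/(-1))*(-1 + 5) - 29) - (-2188 - 672)*(-1438 + 2012) = ((4*(-1))*4 - 29) - (-2860)*574 = (-4*4 - 29) - 1*(-1641640) = (-16 - 29) + 1641640 = -45 + 1641640 = 1641595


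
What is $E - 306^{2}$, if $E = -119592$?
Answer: $-213228$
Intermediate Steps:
$E - 306^{2} = -119592 - 306^{2} = -119592 - 93636 = -213228$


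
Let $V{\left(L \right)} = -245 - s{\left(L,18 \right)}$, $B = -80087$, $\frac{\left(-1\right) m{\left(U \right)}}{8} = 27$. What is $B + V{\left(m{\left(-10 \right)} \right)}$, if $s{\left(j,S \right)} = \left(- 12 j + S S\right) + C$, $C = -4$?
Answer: $-83244$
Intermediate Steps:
$m{\left(U \right)} = -216$ ($m{\left(U \right)} = \left(-8\right) 27 = -216$)
$s{\left(j,S \right)} = -4 + S^{2} - 12 j$ ($s{\left(j,S \right)} = \left(- 12 j + S S\right) - 4 = \left(- 12 j + S^{2}\right) - 4 = \left(S^{2} - 12 j\right) - 4 = -4 + S^{2} - 12 j$)
$V{\left(L \right)} = -565 + 12 L$ ($V{\left(L \right)} = -245 - \left(-4 + 18^{2} - 12 L\right) = -245 - \left(-4 + 324 - 12 L\right) = -245 - \left(320 - 12 L\right) = -245 + \left(-320 + 12 L\right) = -565 + 12 L$)
$B + V{\left(m{\left(-10 \right)} \right)} = -80087 + \left(-565 + 12 \left(-216\right)\right) = -80087 - 3157 = -83244$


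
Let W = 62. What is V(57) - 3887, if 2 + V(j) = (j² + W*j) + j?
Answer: 2951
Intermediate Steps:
V(j) = -2 + j² + 63*j (V(j) = -2 + ((j² + 62*j) + j) = -2 + (j² + 63*j) = -2 + j² + 63*j)
V(57) - 3887 = (-2 + 57² + 63*57) - 3887 = (-2 + 3249 + 3591) - 3887 = 6838 - 3887 = 2951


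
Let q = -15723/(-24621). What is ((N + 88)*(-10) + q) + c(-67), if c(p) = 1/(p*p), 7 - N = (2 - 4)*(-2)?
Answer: -33501977874/36841223 ≈ -909.36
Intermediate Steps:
N = 3 (N = 7 - (2 - 4)*(-2) = 7 - (-2)*(-2) = 7 - 1*4 = 7 - 4 = 3)
c(p) = p⁻² (c(p) = 1/(p²) = p⁻²)
q = 5241/8207 (q = -15723*(-1/24621) = 5241/8207 ≈ 0.63860)
((N + 88)*(-10) + q) + c(-67) = ((3 + 88)*(-10) + 5241/8207) + (-67)⁻² = (91*(-10) + 5241/8207) + 1/4489 = (-910 + 5241/8207) + 1/4489 = -7463129/8207 + 1/4489 = -33501977874/36841223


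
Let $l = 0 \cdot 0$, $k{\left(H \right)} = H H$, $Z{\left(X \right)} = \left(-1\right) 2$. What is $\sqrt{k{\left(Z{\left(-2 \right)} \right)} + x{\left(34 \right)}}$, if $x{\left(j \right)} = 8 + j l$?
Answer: $2 \sqrt{3} \approx 3.4641$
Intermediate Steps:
$Z{\left(X \right)} = -2$
$k{\left(H \right)} = H^{2}$
$l = 0$
$x{\left(j \right)} = 8$ ($x{\left(j \right)} = 8 + j 0 = 8 + 0 = 8$)
$\sqrt{k{\left(Z{\left(-2 \right)} \right)} + x{\left(34 \right)}} = \sqrt{\left(-2\right)^{2} + 8} = \sqrt{4 + 8} = \sqrt{12} = 2 \sqrt{3}$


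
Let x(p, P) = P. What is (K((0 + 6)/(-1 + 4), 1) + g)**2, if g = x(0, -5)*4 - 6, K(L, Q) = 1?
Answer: 625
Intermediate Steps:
g = -26 (g = -5*4 - 6 = -20 - 6 = -26)
(K((0 + 6)/(-1 + 4), 1) + g)**2 = (1 - 26)**2 = (-25)**2 = 625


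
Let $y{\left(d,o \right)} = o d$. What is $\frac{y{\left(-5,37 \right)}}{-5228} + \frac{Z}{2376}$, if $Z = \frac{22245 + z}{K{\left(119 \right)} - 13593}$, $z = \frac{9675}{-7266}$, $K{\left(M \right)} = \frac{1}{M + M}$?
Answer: $\frac{20101995445625}{579347332948296} \approx 0.034698$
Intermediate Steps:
$K{\left(M \right)} = \frac{1}{2 M}$
$y{\left(d,o \right)} = d o$
$z = - \frac{3225}{2422}$ ($z = 9675 \left(- \frac{1}{7266}\right) = - \frac{3225}{2422} \approx -1.3315$)
$Z = - \frac{915860805}{559678009}$ ($Z = \frac{22245 - \frac{3225}{2422}}{\frac{1}{2 \cdot 119} - 13593} = \frac{53874165}{2422 \left(\frac{1}{2} \cdot \frac{1}{119} - 13593\right)} = \frac{53874165}{2422 \left(\frac{1}{238} - 13593\right)} = \frac{53874165}{2422 \left(- \frac{3235133}{238}\right)} = \frac{53874165}{2422} \left(- \frac{238}{3235133}\right) = - \frac{915860805}{559678009} \approx -1.6364$)
$\frac{y{\left(-5,37 \right)}}{-5228} + \frac{Z}{2376} = \frac{\left(-5\right) 37}{-5228} - \frac{915860805}{559678009 \cdot 2376} = \left(-185\right) \left(- \frac{1}{5228}\right) - \frac{305286935}{443264983128} = \frac{185}{5228} - \frac{305286935}{443264983128} = \frac{20101995445625}{579347332948296}$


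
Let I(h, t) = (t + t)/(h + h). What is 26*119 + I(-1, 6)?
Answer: 3088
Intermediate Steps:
I(h, t) = t/h (I(h, t) = (2*t)/((2*h)) = (2*t)*(1/(2*h)) = t/h)
26*119 + I(-1, 6) = 26*119 + 6/(-1) = 3094 + 6*(-1) = 3094 - 6 = 3088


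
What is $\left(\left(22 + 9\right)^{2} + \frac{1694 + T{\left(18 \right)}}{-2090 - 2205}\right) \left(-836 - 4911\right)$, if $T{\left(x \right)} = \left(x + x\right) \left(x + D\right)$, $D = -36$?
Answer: $- \frac{23714702403}{4295} \approx -5.5215 \cdot 10^{6}$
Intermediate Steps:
$T{\left(x \right)} = 2 x \left(-36 + x\right)$ ($T{\left(x \right)} = \left(x + x\right) \left(x - 36\right) = 2 x \left(-36 + x\right)$)
$\left(\left(22 + 9\right)^{2} + \frac{1694 + T{\left(18 \right)}}{-2090 - 2205}\right) \left(-836 - 4911\right) = \left(\left(22 + 9\right)^{2} + \frac{1694 + 2 \cdot 18 \left(-36 + 18\right)}{-2090 - 2205}\right) \left(-836 - 4911\right) = \left(31^{2} + \frac{1694 + 2 \cdot 18 \left(-18\right)}{-4295}\right) \left(-5747\right) = \left(961 + \left(1694 - 648\right) \left(- \frac{1}{4295}\right)\right) \left(-5747\right) = \left(961 + 1046 \left(- \frac{1}{4295}\right)\right) \left(-5747\right) = \left(961 - \frac{1046}{4295}\right) \left(-5747\right) = \frac{4126449}{4295} \left(-5747\right) = - \frac{23714702403}{4295}$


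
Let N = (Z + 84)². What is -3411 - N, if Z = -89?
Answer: -3436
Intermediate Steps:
N = 25 (N = (-89 + 84)² = (-5)² = 25)
-3411 - N = -3411 - 1*25 = -3411 - 25 = -3436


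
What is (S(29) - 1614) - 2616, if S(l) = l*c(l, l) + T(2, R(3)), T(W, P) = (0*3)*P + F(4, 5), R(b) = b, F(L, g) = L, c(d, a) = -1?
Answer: -4255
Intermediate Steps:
T(W, P) = 4 (T(W, P) = (0*3)*P + 4 = 0*P + 4 = 0 + 4 = 4)
S(l) = 4 - l (S(l) = l*(-1) + 4 = -l + 4 = 4 - l)
(S(29) - 1614) - 2616 = ((4 - 1*29) - 1614) - 2616 = ((4 - 29) - 1614) - 2616 = (-25 - 1614) - 2616 = -1639 - 2616 = -4255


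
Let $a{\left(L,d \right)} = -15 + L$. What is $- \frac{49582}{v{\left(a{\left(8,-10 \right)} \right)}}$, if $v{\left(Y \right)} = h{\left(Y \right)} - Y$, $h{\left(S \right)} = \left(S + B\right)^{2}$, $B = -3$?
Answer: $- \frac{49582}{107} \approx -463.38$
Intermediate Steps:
$h{\left(S \right)} = \left(-3 + S\right)^{2}$ ($h{\left(S \right)} = \left(S - 3\right)^{2} = \left(-3 + S\right)^{2}$)
$v{\left(Y \right)} = \left(-3 + Y\right)^{2} - Y$
$- \frac{49582}{v{\left(a{\left(8,-10 \right)} \right)}} = - \frac{49582}{\left(-3 + \left(-15 + 8\right)\right)^{2} - \left(-15 + 8\right)} = - \frac{49582}{\left(-3 - 7\right)^{2} - -7} = - \frac{49582}{\left(-10\right)^{2} + 7} = - \frac{49582}{100 + 7} = - \frac{49582}{107}$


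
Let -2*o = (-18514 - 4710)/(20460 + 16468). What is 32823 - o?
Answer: 303019033/9232 ≈ 32823.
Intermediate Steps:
o = 2903/9232 (o = -(-18514 - 4710)/(2*(20460 + 16468)) = -(-11612)/36928 = -½*(-2903/4616) = 2903/9232 ≈ 0.31445)
32823 - o = 32823 - 1*2903/9232 = 32823 - 2903/9232 = 303019033/9232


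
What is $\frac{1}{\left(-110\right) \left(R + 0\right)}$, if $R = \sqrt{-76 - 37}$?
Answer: $\frac{i \sqrt{113}}{12430} \approx 0.0008552 i$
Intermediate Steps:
$R = i \sqrt{113}$ ($R = \sqrt{-113} = i \sqrt{113} \approx 10.63 i$)
$\frac{1}{\left(-110\right) \left(R + 0\right)} = \frac{1}{\left(-110\right) \left(i \sqrt{113} + 0\right)} = \frac{1}{\left(-110\right) i \sqrt{113}} = \frac{i \sqrt{113}}{12430}$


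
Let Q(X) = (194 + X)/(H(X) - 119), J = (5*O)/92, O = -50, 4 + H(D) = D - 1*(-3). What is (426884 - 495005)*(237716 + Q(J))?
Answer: -91411435088541/5645 ≈ -1.6193e+10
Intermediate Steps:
H(D) = -1 + D (H(D) = -4 + (D - 1*(-3)) = -4 + (D + 3) = -4 + (3 + D) = -1 + D)
J = -125/46 (J = (5*(-50))/92 = -250*1/92 = -125/46 ≈ -2.7174)
Q(X) = (194 + X)/(-120 + X) (Q(X) = (194 + X)/((-1 + X) - 119) = (194 + X)/(-120 + X))
(426884 - 495005)*(237716 + Q(J)) = (426884 - 495005)*(237716 + (194 - 125/46)/(-120 - 125/46)) = -68121*(237716 + (8799/46)/(-5645/46)) = -68121*(237716 - 46/5645*8799/46) = -68121*(237716 - 8799/5645) = -68121*1341898021/5645 = -91411435088541/5645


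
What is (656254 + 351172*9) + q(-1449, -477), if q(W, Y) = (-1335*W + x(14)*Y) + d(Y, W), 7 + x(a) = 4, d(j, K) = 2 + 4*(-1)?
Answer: 5752646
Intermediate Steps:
d(j, K) = -2 (d(j, K) = 2 - 4 = -2)
x(a) = -3 (x(a) = -7 + 4 = -3)
q(W, Y) = -2 - 1335*W - 3*Y (q(W, Y) = (-1335*W - 3*Y) - 2 = -2 - 1335*W - 3*Y)
(656254 + 351172*9) + q(-1449, -477) = (656254 + 351172*9) + (-2 - 1335*(-1449) - 3*(-477)) = (656254 + 3160548) + (-2 + 1934415 + 1431) = 3816802 + 1935844 = 5752646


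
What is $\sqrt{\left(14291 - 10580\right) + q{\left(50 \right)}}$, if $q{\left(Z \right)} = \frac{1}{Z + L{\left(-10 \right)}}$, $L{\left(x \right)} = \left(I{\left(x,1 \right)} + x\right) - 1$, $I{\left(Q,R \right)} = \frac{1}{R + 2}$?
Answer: $\frac{\sqrt{51672318}}{118} \approx 60.918$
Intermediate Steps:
$I{\left(Q,R \right)} = \frac{1}{2 + R}$
$L{\left(x \right)} = - \frac{2}{3} + x$ ($L{\left(x \right)} = \left(\frac{1}{2 + 1} + x\right) - 1 = \left(\frac{1}{3} + x\right) - 1 = - \frac{2}{3} + x$)
$q{\left(Z \right)} = \frac{1}{- \frac{32}{3} + Z}$ ($q{\left(Z \right)} = \frac{1}{Z - \frac{32}{3}} = \frac{1}{- \frac{32}{3} + Z}$)
$\sqrt{\left(14291 - 10580\right) + q{\left(50 \right)}} = \sqrt{\left(14291 - 10580\right) + \frac{3}{-32 + 3 \cdot 50}} = \sqrt{3711 + \frac{3}{-32 + 150}} = \sqrt{3711 + \frac{3}{118}} = \sqrt{\frac{437901}{118}} = \frac{\sqrt{51672318}}{118}$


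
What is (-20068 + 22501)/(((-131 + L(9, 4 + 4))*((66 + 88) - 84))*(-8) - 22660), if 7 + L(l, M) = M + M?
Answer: 811/15220 ≈ 0.053285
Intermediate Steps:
L(l, M) = -7 + 2*M (L(l, M) = -7 + (M + M) = -7 + 2*M)
(-20068 + 22501)/(((-131 + L(9, 4 + 4))*((66 + 88) - 84))*(-8) - 22660) = (-20068 + 22501)/(((-131 + (-7 + 2*(4 + 4)))*((66 + 88) - 84))*(-8) - 22660) = 2433/(((-131 + (-7 + 2*8))*(154 - 84))*(-8) - 22660) = 2433/(((-131 + (-7 + 16))*70)*(-8) - 22660) = 2433/(((-131 + 9)*70)*(-8) - 22660) = 2433/(-122*70*(-8) - 22660) = 2433/(-8540*(-8) - 22660) = 2433/(68320 - 22660) = 2433/45660 = 2433*(1/45660) = 811/15220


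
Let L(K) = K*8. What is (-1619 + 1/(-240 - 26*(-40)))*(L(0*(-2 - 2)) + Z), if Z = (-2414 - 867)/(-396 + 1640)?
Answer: 4249547919/995200 ≈ 4270.0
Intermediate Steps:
L(K) = 8*K
Z = -3281/1244 ≈ -2.6375
(-1619 + 1/(-240 - 26*(-40)))*(L(0*(-2 - 2)) + Z) = (-1619 + 1/(-240 - 26*(-40)))*(8*(0*(-2 - 2)) - 3281/1244) = (-1619 + 1/(-240 + 1040))*(8*(0*(-4)) - 3281/1244) = (-1619 + 1/800)*(8*0 - 3281/1244) = (-1619 + 1/800)*(0 - 3281/1244) = -1295199/800*(-3281/1244) = 4249547919/995200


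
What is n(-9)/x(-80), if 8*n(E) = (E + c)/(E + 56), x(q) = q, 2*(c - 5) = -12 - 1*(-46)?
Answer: -13/30080 ≈ -0.00043218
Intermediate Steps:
c = 22 (c = 5 + (-12 - 1*(-46))/2 = 5 + (-12 + 46)/2 = 5 + (½)*34 = 5 + 17 = 22)
n(E) = (22 + E)/(8*(56 + E)) (n(E) = ((E + 22)/(E + 56))/8 = ((22 + E)/(56 + E))/8 = (22 + E)/(8*(56 + E)))
n(-9)/x(-80) = ((22 - 9)/(8*(56 - 9)))/(-80) = ((⅛)*13/47)*(-1/80) = ((⅛)*(1/47)*13)*(-1/80) = (13/376)*(-1/80) = -13/30080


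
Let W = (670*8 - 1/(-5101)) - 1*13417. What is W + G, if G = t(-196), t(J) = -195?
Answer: -42093451/5101 ≈ -8252.0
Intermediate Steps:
G = -195
W = -41098756/5101 (W = (5360 - 1*(-1/5101)) - 13417 = (5360 + 1/5101) - 13417 = 27341361/5101 - 13417 = -41098756/5101 ≈ -8057.0)
W + G = -41098756/5101 - 195 = -42093451/5101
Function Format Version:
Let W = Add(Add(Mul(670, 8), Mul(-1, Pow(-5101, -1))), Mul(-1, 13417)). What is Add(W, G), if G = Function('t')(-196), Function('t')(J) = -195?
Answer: Rational(-42093451, 5101) ≈ -8252.0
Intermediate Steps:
G = -195
W = Rational(-41098756, 5101) (W = Add(Add(5360, Mul(-1, Rational(-1, 5101))), -13417) = Add(Add(5360, Rational(1, 5101)), -13417) = Add(Rational(27341361, 5101), -13417) = Rational(-41098756, 5101) ≈ -8057.0)
Add(W, G) = Add(Rational(-41098756, 5101), -195) = Rational(-42093451, 5101)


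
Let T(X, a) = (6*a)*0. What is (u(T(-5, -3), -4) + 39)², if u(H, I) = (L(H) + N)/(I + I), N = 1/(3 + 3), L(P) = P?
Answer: 3500641/2304 ≈ 1519.4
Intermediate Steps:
T(X, a) = 0
N = ⅙ (N = 1/6 = ⅙ ≈ 0.16667)
u(H, I) = (⅙ + H)/(2*I) (u(H, I) = (H + ⅙)/(I + I) = (⅙ + H)/((2*I)) = (⅙ + H)*(1/(2*I)) = (⅙ + H)/(2*I))
(u(T(-5, -3), -4) + 39)² = ((1/12)*(1 + 6*0)/(-4) + 39)² = ((1/12)*(-¼)*(1 + 0) + 39)² = ((1/12)*(-¼)*1 + 39)² = (-1/48 + 39)² = (1871/48)² = 3500641/2304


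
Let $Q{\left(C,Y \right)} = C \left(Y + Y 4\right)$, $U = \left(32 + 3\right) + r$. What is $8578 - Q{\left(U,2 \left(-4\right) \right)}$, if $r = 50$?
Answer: $11978$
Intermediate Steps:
$U = 85$ ($U = \left(32 + 3\right) + 50 = 35 + 50 = 85$)
$Q{\left(C,Y \right)} = 5 C Y$ ($Q{\left(C,Y \right)} = C \left(Y + 4 Y\right) = C 5 Y = 5 C Y$)
$8578 - Q{\left(U,2 \left(-4\right) \right)} = 8578 - 5 \cdot 85 \cdot 2 \left(-4\right) = 8578 - 5 \cdot 85 \left(-8\right) = 8578 - -3400 = 8578 + 3400 = 11978$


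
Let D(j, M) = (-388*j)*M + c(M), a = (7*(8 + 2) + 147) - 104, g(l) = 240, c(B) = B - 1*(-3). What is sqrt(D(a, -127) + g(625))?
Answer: 4*sqrt(348019) ≈ 2359.7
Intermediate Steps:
c(B) = 3 + B (c(B) = B + 3 = 3 + B)
a = 113 (a = (7*10 + 147) - 104 = (70 + 147) - 104 = 217 - 104 = 113)
D(j, M) = 3 + M - 388*M*j (D(j, M) = (-388*j)*M + (3 + M) = -388*M*j + (3 + M) = 3 + M - 388*M*j)
sqrt(D(a, -127) + g(625)) = sqrt((3 - 127 - 388*(-127)*113) + 240) = sqrt((3 - 127 + 5568188) + 240) = sqrt(5568064 + 240) = sqrt(5568304) = 4*sqrt(348019)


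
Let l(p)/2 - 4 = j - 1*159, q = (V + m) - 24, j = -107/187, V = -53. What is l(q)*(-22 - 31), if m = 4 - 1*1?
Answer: 3083752/187 ≈ 16491.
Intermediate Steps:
j = -107/187 (j = -107*1/187 = -107/187 ≈ -0.57219)
m = 3 (m = 4 - 1 = 3)
q = -74 (q = (-53 + 3) - 24 = -50 - 24 = -74)
l(p) = -58184/187 (l(p) = 8 + 2*(-107/187 - 1*159) = 8 + 2*(-107/187 - 159) = 8 + 2*(-29840/187) = 8 - 59680/187 = -58184/187)
l(q)*(-22 - 31) = -58184*(-22 - 31)/187 = -58184/187*(-53) = 3083752/187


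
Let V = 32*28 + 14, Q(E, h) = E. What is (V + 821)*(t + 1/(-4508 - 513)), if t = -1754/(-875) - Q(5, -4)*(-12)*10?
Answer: 4578202390029/4393375 ≈ 1.0421e+6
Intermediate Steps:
t = 526754/875 (t = -1754/(-875) - 5*(-12)*10 = -1754*(-1/875) - (-60)*10 = 1754/875 - 1*(-600) = 1754/875 + 600 = 526754/875 ≈ 602.00)
V = 910 (V = 896 + 14 = 910)
(V + 821)*(t + 1/(-4508 - 513)) = (910 + 821)*(526754/875 + 1/(-4508 - 513)) = 1731*(526754/875 + 1/(-5021)) = 1731*(526754/875 - 1/5021) = 1731*(2644830959/4393375) = 4578202390029/4393375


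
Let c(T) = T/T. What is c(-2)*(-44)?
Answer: -44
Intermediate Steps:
c(T) = 1
c(-2)*(-44) = 1*(-44) = -44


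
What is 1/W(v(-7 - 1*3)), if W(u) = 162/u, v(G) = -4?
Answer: -2/81 ≈ -0.024691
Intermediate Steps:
1/W(v(-7 - 1*3)) = 1/(162/(-4)) = 1/(162*(-¼)) = 1/(-81/2) = -2/81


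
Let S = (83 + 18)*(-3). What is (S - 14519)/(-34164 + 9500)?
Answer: 7411/12332 ≈ 0.60096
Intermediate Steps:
S = -303 (S = 101*(-3) = -303)
(S - 14519)/(-34164 + 9500) = (-303 - 14519)/(-34164 + 9500) = -14822/(-24664) = -14822*(-1/24664) = 7411/12332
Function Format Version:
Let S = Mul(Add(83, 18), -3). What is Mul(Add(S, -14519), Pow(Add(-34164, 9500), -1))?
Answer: Rational(7411, 12332) ≈ 0.60096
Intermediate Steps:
S = -303 (S = Mul(101, -3) = -303)
Mul(Add(S, -14519), Pow(Add(-34164, 9500), -1)) = Mul(Add(-303, -14519), Pow(Add(-34164, 9500), -1)) = Mul(-14822, Pow(-24664, -1)) = Mul(-14822, Rational(-1, 24664)) = Rational(7411, 12332)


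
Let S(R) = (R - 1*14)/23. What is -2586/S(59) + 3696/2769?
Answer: -18280918/13845 ≈ -1320.4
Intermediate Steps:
S(R) = -14/23 + R/23 (S(R) = (R - 14)*(1/23) = (-14 + R)*(1/23) = -14/23 + R/23)
-2586/S(59) + 3696/2769 = -2586/(-14/23 + (1/23)*59) + 3696/2769 = -2586/(-14/23 + 59/23) + 3696*(1/2769) = -2586/45/23 + 1232/923 = -2586*23/45 + 1232/923 = -19826/15 + 1232/923 = -18280918/13845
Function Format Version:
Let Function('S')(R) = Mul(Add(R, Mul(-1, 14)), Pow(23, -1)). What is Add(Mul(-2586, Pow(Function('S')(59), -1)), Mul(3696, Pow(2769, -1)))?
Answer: Rational(-18280918, 13845) ≈ -1320.4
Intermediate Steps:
Function('S')(R) = Add(Rational(-14, 23), Mul(Rational(1, 23), R)) (Function('S')(R) = Mul(Add(R, -14), Rational(1, 23)) = Mul(Add(-14, R), Rational(1, 23)) = Add(Rational(-14, 23), Mul(Rational(1, 23), R)))
Add(Mul(-2586, Pow(Function('S')(59), -1)), Mul(3696, Pow(2769, -1))) = Add(Mul(-2586, Pow(Add(Rational(-14, 23), Mul(Rational(1, 23), 59)), -1)), Mul(3696, Pow(2769, -1))) = Add(Mul(-2586, Pow(Add(Rational(-14, 23), Rational(59, 23)), -1)), Mul(3696, Rational(1, 2769))) = Add(Mul(-2586, Pow(Rational(45, 23), -1)), Rational(1232, 923)) = Add(Mul(-2586, Rational(23, 45)), Rational(1232, 923)) = Add(Rational(-19826, 15), Rational(1232, 923)) = Rational(-18280918, 13845)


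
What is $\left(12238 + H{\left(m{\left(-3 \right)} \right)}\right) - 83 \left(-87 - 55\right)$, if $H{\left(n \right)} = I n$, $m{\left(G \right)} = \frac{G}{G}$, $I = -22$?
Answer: $24002$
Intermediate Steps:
$m{\left(G \right)} = 1$
$H{\left(n \right)} = - 22 n$
$\left(12238 + H{\left(m{\left(-3 \right)} \right)}\right) - 83 \left(-87 - 55\right) = \left(12238 - 22\right) - 83 \left(-87 - 55\right) = \left(12238 - 22\right) - -11786 = 12216 + 11786 = 24002$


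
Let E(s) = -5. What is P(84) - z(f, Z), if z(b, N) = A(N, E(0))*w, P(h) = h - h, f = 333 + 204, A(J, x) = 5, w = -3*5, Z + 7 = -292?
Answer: 75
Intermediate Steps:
Z = -299 (Z = -7 - 292 = -299)
w = -15
f = 537
P(h) = 0
z(b, N) = -75 (z(b, N) = 5*(-15) = -75)
P(84) - z(f, Z) = 0 - 1*(-75) = 0 + 75 = 75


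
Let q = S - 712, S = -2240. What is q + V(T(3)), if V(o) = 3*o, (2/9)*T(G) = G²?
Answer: -5661/2 ≈ -2830.5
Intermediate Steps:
T(G) = 9*G²/2
q = -2952 (q = -2240 - 712 = -2952)
q + V(T(3)) = -2952 + 3*((9/2)*3²) = -2952 + 3*((9/2)*9) = -2952 + 3*(81/2) = -2952 + 243/2 = -5661/2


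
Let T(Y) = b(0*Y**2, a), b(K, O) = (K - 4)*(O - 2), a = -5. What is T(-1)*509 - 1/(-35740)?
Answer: 509366481/35740 ≈ 14252.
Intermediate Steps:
b(K, O) = (-4 + K)*(-2 + O)
T(Y) = 28 (T(Y) = 8 - 4*(-5) - 0*Y**2 + (0*Y**2)*(-5) = 8 + 20 - 2*0 + 0*(-5) = 8 + 20 + 0 + 0 = 28)
T(-1)*509 - 1/(-35740) = 28*509 - 1/(-35740) = 14252 - 1*(-1/35740) = 14252 + 1/35740 = 509366481/35740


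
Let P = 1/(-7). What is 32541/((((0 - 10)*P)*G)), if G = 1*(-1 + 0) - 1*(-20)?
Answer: 227787/190 ≈ 1198.9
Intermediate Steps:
P = -1/7 ≈ -0.14286
G = 19 (G = 1*(-1) + 20 = -1 + 20 = 19)
32541/((((0 - 10)*P)*G)) = 32541/((((0 - 10)*(-1/7))*19)) = 32541/((-10*(-1/7)*19)) = 32541/(((10/7)*19)) = 32541/(190/7) = 32541*(7/190) = 227787/190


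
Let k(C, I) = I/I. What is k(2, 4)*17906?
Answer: 17906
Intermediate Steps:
k(C, I) = 1
k(2, 4)*17906 = 1*17906 = 17906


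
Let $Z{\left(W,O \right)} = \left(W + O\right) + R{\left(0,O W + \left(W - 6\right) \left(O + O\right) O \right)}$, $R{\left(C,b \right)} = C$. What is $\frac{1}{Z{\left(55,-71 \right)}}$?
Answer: $- \frac{1}{16} \approx -0.0625$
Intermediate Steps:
$Z{\left(W,O \right)} = O + W$ ($Z{\left(W,O \right)} = \left(W + O\right) + 0 = \left(O + W\right) + 0 = O + W$)
$\frac{1}{Z{\left(55,-71 \right)}} = \frac{1}{-71 + 55} = \frac{1}{-16} = - \frac{1}{16}$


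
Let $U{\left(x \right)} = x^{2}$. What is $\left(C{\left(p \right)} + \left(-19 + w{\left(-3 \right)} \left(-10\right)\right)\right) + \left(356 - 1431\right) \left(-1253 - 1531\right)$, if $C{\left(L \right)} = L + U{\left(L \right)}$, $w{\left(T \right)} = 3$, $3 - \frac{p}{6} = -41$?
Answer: $3062711$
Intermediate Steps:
$p = 264$ ($p = 18 - -246 = 18 + 246 = 264$)
$C{\left(L \right)} = L + L^{2}$
$\left(C{\left(p \right)} + \left(-19 + w{\left(-3 \right)} \left(-10\right)\right)\right) + \left(356 - 1431\right) \left(-1253 - 1531\right) = \left(264 \left(1 + 264\right) + \left(-19 + 3 \left(-10\right)\right)\right) + \left(356 - 1431\right) \left(-1253 - 1531\right) = \left(264 \cdot 265 - 49\right) - -2992800 = \left(69960 - 49\right) + 2992800 = 69911 + 2992800 = 3062711$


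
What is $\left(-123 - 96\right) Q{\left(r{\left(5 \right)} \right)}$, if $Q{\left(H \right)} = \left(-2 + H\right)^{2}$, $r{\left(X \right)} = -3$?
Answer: $-5475$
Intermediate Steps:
$\left(-123 - 96\right) Q{\left(r{\left(5 \right)} \right)} = \left(-123 - 96\right) \left(-2 - 3\right)^{2} = - 219 \left(-5\right)^{2} = \left(-219\right) 25 = -5475$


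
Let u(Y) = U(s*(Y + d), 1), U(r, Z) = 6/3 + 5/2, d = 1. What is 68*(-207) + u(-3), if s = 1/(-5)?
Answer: -28143/2 ≈ -14072.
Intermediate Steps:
s = -⅕ ≈ -0.20000
U(r, Z) = 9/2 (U(r, Z) = 6*(⅓) + 5*(½) = 2 + 5/2 = 9/2)
u(Y) = 9/2
68*(-207) + u(-3) = 68*(-207) + 9/2 = -14076 + 9/2 = -28143/2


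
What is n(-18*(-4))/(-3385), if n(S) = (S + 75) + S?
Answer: -219/3385 ≈ -0.064697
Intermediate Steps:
n(S) = 75 + 2*S (n(S) = (75 + S) + S = 75 + 2*S)
n(-18*(-4))/(-3385) = (75 + 2*(-18*(-4)))/(-3385) = (75 + 2*72)*(-1/3385) = (75 + 144)*(-1/3385) = 219*(-1/3385) = -219/3385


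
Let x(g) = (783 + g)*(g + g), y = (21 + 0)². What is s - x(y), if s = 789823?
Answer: -289745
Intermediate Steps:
y = 441 (y = 21² = 441)
x(g) = 2*g*(783 + g) (x(g) = (783 + g)*(2*g) = 2*g*(783 + g))
s - x(y) = 789823 - 2*441*(783 + 441) = 789823 - 2*441*1224 = 789823 - 1*1079568 = 789823 - 1079568 = -289745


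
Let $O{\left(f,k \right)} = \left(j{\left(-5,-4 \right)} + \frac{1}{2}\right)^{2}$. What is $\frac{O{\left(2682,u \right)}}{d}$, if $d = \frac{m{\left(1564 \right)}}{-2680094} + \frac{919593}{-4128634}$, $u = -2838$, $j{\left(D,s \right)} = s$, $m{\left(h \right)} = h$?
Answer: $- \frac{135547808342051}{2471052865318} \approx -54.854$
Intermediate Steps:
$O{\left(f,k \right)} = \frac{49}{4}$ ($O{\left(f,k \right)} = \left(-4 + \frac{1}{2}\right)^{2} = \left(- \frac{7}{2}\right)^{2} = \frac{49}{4}$)
$d = - \frac{1235526432659}{5532563605798}$ ($d = \frac{1564}{-2680094} + \frac{919593}{-4128634} = 1564 \left(- \frac{1}{2680094}\right) + 919593 \left(- \frac{1}{4128634}\right) = - \frac{782}{1340047} - \frac{919593}{4128634} = - \frac{1235526432659}{5532563605798} \approx -0.22332$)
$\frac{O{\left(2682,u \right)}}{d} = \frac{49}{4 \left(- \frac{1235526432659}{5532563605798}\right)} = \frac{49}{4} \left(- \frac{5532563605798}{1235526432659}\right) = - \frac{135547808342051}{2471052865318}$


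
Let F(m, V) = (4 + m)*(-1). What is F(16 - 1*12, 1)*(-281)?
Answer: 2248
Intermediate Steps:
F(m, V) = -4 - m
F(16 - 1*12, 1)*(-281) = (-4 - (16 - 1*12))*(-281) = (-4 - (16 - 12))*(-281) = (-4 - 1*4)*(-281) = (-4 - 4)*(-281) = -8*(-281) = 2248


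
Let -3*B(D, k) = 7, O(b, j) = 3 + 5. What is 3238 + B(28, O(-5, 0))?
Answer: 9707/3 ≈ 3235.7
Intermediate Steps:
O(b, j) = 8
B(D, k) = -7/3 (B(D, k) = -⅓*7 = -7/3)
3238 + B(28, O(-5, 0)) = 3238 - 7/3 = 9707/3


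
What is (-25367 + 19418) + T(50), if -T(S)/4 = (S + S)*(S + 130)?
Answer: -77949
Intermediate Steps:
T(S) = -8*S*(130 + S) (T(S) = -4*(S + S)*(S + 130) = -4*2*S*(130 + S) = -8*S*(130 + S))
(-25367 + 19418) + T(50) = (-25367 + 19418) - 8*50*(130 + 50) = -5949 - 8*50*180 = -5949 - 72000 = -77949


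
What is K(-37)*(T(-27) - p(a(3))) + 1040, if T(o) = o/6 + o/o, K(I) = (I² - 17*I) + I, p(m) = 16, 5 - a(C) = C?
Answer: -74399/2 ≈ -37200.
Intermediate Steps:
a(C) = 5 - C
K(I) = I² - 16*I
T(o) = 1 + o/6 (T(o) = o*(⅙) + 1 = o/6 + 1 = 1 + o/6)
K(-37)*(T(-27) - p(a(3))) + 1040 = (-37*(-16 - 37))*((1 + (⅙)*(-27)) - 1*16) + 1040 = (-37*(-53))*((1 - 9/2) - 16) + 1040 = 1961*(-7/2 - 16) + 1040 = 1961*(-39/2) + 1040 = -76479/2 + 1040 = -74399/2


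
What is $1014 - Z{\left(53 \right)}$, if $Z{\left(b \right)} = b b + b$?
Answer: $-1848$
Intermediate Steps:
$Z{\left(b \right)} = b + b^{2}$ ($Z{\left(b \right)} = b^{2} + b = b + b^{2}$)
$1014 - Z{\left(53 \right)} = 1014 - 53 \left(1 + 53\right) = 1014 - 53 \cdot 54 = 1014 - 2862 = -1848$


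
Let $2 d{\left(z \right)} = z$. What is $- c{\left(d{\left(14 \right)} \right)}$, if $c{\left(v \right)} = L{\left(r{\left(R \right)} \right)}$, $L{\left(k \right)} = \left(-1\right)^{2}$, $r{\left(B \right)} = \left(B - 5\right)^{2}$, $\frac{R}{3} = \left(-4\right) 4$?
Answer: $-1$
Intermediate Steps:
$R = -48$ ($R = 3 \left(\left(-4\right) 4\right) = 3 \left(-16\right) = -48$)
$d{\left(z \right)} = \frac{z}{2}$
$r{\left(B \right)} = \left(-5 + B\right)^{2}$
$L{\left(k \right)} = 1$
$c{\left(v \right)} = 1$
$- c{\left(d{\left(14 \right)} \right)} = \left(-1\right) 1 = -1$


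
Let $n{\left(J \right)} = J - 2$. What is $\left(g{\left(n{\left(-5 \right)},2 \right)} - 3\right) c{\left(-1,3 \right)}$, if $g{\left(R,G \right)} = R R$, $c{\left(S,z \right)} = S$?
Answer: $-46$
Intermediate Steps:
$n{\left(J \right)} = -2 + J$
$g{\left(R,G \right)} = R^{2}$
$\left(g{\left(n{\left(-5 \right)},2 \right)} - 3\right) c{\left(-1,3 \right)} = \left(\left(-2 - 5\right)^{2} - 3\right) \left(-1\right) = \left(\left(-7\right)^{2} - 3\right) \left(-1\right) = \left(49 - 3\right) \left(-1\right) = 46 \left(-1\right) = -46$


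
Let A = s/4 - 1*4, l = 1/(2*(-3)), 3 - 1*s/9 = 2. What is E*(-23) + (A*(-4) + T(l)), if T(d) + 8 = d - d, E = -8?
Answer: 183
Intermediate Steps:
s = 9 (s = 27 - 9*2 = 27 - 18 = 9)
l = -⅙ (l = 1/(-6) = -⅙ ≈ -0.16667)
T(d) = -8 (T(d) = -8 + (d - d) = -8 + 0 = -8)
A = -7/4 (A = 9/4 - 1*4 = 9*(¼) - 4 = 9/4 - 4 = -7/4 ≈ -1.7500)
E*(-23) + (A*(-4) + T(l)) = -8*(-23) + (-7/4*(-4) - 8) = 184 + (7 - 8) = 184 - 1 = 183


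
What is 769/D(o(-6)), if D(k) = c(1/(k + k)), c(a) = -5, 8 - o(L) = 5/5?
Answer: -769/5 ≈ -153.80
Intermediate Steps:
o(L) = 7 (o(L) = 8 - 5/5 = 8 - 1*1 = 8 - 1 = 7)
D(k) = -5
769/D(o(-6)) = 769/(-5) = 769*(-⅕) = -769/5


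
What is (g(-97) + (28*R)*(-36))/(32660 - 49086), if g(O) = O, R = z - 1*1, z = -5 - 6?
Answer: -11999/16426 ≈ -0.73049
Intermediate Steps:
z = -11
R = -12 (R = -11 - 1*1 = -11 - 1 = -12)
(g(-97) + (28*R)*(-36))/(32660 - 49086) = (-97 + (28*(-12))*(-36))/(32660 - 49086) = (-97 - 336*(-36))/(-16426) = (-97 + 12096)*(-1/16426) = 11999*(-1/16426) = -11999/16426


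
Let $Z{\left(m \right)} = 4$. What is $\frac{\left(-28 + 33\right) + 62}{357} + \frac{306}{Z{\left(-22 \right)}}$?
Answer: $\frac{54755}{714} \approx 76.688$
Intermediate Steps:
$\frac{\left(-28 + 33\right) + 62}{357} + \frac{306}{Z{\left(-22 \right)}} = \frac{\left(-28 + 33\right) + 62}{357} + \frac{306}{4} = \left(5 + 62\right) \frac{1}{357} + 306 \cdot \frac{1}{4} = 67 \cdot \frac{1}{357} + \frac{153}{2} = \frac{67}{357} + \frac{153}{2} = \frac{54755}{714}$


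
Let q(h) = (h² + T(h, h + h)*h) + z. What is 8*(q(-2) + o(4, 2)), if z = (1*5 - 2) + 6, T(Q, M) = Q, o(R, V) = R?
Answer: 168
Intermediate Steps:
z = 9 (z = (5 - 2) + 6 = 3 + 6 = 9)
q(h) = 9 + 2*h² (q(h) = (h² + h*h) + 9 = (h² + h²) + 9 = 2*h² + 9 = 9 + 2*h²)
8*(q(-2) + o(4, 2)) = 8*((9 + 2*(-2)²) + 4) = 8*((9 + 2*4) + 4) = 8*((9 + 8) + 4) = 8*(17 + 4) = 8*21 = 168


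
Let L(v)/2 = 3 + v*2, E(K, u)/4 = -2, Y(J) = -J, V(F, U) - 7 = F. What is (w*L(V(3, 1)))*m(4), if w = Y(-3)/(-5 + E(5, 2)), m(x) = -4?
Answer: 552/13 ≈ 42.462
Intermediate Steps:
V(F, U) = 7 + F
E(K, u) = -8 (E(K, u) = 4*(-2) = -8)
L(v) = 6 + 4*v (L(v) = 2*(3 + v*2) = 2*(3 + 2*v) = 6 + 4*v)
w = -3/13 (w = (-1*(-3))/(-5 - 8) = 3/(-13) = 3*(-1/13) = -3/13 ≈ -0.23077)
(w*L(V(3, 1)))*m(4) = -3*(6 + 4*(7 + 3))/13*(-4) = -3*(6 + 4*10)/13*(-4) = -3*(6 + 40)/13*(-4) = -3/13*46*(-4) = -138/13*(-4) = 552/13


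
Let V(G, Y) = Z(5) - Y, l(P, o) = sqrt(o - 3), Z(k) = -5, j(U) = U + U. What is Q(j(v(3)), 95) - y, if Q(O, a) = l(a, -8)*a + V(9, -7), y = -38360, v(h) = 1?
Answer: 38362 + 95*I*sqrt(11) ≈ 38362.0 + 315.08*I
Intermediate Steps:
j(U) = 2*U
l(P, o) = sqrt(-3 + o)
V(G, Y) = -5 - Y
Q(O, a) = 2 + I*a*sqrt(11) (Q(O, a) = sqrt(-3 - 8)*a + (-5 - 1*(-7)) = sqrt(-11)*a + (-5 + 7) = (I*sqrt(11))*a + 2 = I*a*sqrt(11) + 2 = 2 + I*a*sqrt(11))
Q(j(v(3)), 95) - y = (2 + I*95*sqrt(11)) - 1*(-38360) = (2 + 95*I*sqrt(11)) + 38360 = 38362 + 95*I*sqrt(11)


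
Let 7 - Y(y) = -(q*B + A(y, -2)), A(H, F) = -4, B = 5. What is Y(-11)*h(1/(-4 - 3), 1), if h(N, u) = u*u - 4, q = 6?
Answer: -99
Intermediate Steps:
h(N, u) = -4 + u² (h(N, u) = u² - 4 = -4 + u²)
Y(y) = 33 (Y(y) = 7 - (-1)*(6*5 - 4) = 7 - (-1)*(30 - 4) = 7 - (-1)*26 = 7 - 1*(-26) = 7 + 26 = 33)
Y(-11)*h(1/(-4 - 3), 1) = 33*(-4 + 1²) = 33*(-4 + 1) = 33*(-3) = -99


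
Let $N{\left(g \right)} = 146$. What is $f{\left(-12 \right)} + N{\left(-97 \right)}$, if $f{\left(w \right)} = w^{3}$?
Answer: $-1582$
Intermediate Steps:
$f{\left(-12 \right)} + N{\left(-97 \right)} = \left(-12\right)^{3} + 146 = -1728 + 146 = -1582$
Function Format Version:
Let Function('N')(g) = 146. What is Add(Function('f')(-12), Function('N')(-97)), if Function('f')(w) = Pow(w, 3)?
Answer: -1582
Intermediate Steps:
Add(Function('f')(-12), Function('N')(-97)) = Add(Pow(-12, 3), 146) = Add(-1728, 146) = -1582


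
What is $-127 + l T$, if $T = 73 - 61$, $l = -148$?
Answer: $-1903$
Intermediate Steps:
$T = 12$
$-127 + l T = -127 - 1776 = -1903$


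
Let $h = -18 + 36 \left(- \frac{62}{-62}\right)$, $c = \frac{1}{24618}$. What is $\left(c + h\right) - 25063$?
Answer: $- \frac{616557809}{24618} \approx -25045.0$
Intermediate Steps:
$c = \frac{1}{24618} \approx 4.0621 \cdot 10^{-5}$
$h = 18$ ($h = -18 + 36 \left(\left(-62\right) \left(- \frac{1}{62}\right)\right) = -18 + 36 \cdot 1 = -18 + 36 = 18$)
$\left(c + h\right) - 25063 = \left(\frac{1}{24618} + 18\right) - 25063 = \frac{443125}{24618} - 25063 = - \frac{616557809}{24618}$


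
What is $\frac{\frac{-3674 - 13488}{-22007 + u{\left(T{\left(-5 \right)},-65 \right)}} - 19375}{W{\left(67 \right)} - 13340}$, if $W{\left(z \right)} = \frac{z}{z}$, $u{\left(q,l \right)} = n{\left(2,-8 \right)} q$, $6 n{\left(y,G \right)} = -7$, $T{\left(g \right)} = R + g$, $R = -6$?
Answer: $\frac{2556718903}{1760281135} \approx 1.4524$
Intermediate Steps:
$T{\left(g \right)} = -6 + g$
$n{\left(y,G \right)} = - \frac{7}{6}$ ($n{\left(y,G \right)} = \frac{1}{6} \left(-7\right) = - \frac{7}{6}$)
$u{\left(q,l \right)} = - \frac{7 q}{6}$
$W{\left(z \right)} = 1$
$\frac{\frac{-3674 - 13488}{-22007 + u{\left(T{\left(-5 \right)},-65 \right)}} - 19375}{W{\left(67 \right)} - 13340} = \frac{\frac{-3674 - 13488}{-22007 - \frac{7 \left(-6 - 5\right)}{6}} - 19375}{1 - 13340} = \frac{- \frac{17162}{-22007 - - \frac{77}{6}} - 19375}{-13339} = \left(- \frac{17162}{-22007 + \frac{77}{6}} - 19375\right) \left(- \frac{1}{13339}\right) = \left(- \frac{17162}{- \frac{131965}{6}} - 19375\right) \left(- \frac{1}{13339}\right) = \left(\left(-17162\right) \left(- \frac{6}{131965}\right) - 19375\right) \left(- \frac{1}{13339}\right) = \left(\frac{102972}{131965} - 19375\right) \left(- \frac{1}{13339}\right) = \left(- \frac{2556718903}{131965}\right) \left(- \frac{1}{13339}\right) = \frac{2556718903}{1760281135}$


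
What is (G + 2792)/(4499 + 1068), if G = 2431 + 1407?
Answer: 6630/5567 ≈ 1.1909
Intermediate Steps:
G = 3838
(G + 2792)/(4499 + 1068) = (3838 + 2792)/(4499 + 1068) = 6630/5567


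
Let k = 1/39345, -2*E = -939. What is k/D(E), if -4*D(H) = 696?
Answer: -1/6846030 ≈ -1.4607e-7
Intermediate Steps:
E = 939/2 (E = -½*(-939) = 939/2 ≈ 469.50)
D(H) = -174 (D(H) = -¼*696 = -174)
k = 1/39345 ≈ 2.5416e-5
k/D(E) = (1/39345)/(-174) = (1/39345)*(-1/174) = -1/6846030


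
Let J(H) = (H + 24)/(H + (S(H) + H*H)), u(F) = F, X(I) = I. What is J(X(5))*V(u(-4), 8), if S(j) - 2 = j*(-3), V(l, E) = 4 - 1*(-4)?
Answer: 232/17 ≈ 13.647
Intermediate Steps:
V(l, E) = 8 (V(l, E) = 4 + 4 = 8)
S(j) = 2 - 3*j (S(j) = 2 + j*(-3) = 2 - 3*j)
J(H) = (24 + H)/(2 + H² - 2*H) (J(H) = (H + 24)/(H + ((2 - 3*H) + H*H)) = (24 + H)/(H + ((2 - 3*H) + H²)) = (24 + H)/(H + (2 + H² - 3*H)) = (24 + H)/(2 + H² - 2*H))
J(X(5))*V(u(-4), 8) = ((24 + 5)/(2 + 5² - 2*5))*8 = (29/(2 + 25 - 10))*8 = (29/17)*8 = 232/17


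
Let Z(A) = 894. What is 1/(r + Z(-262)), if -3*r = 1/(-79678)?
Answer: 239034/213696397 ≈ 0.0011186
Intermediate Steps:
r = 1/239034 (r = -⅓/(-79678) = -⅓*(-1/79678) = 1/239034 ≈ 4.1835e-6)
1/(r + Z(-262)) = 1/(1/239034 + 894) = 1/(213696397/239034) = 239034/213696397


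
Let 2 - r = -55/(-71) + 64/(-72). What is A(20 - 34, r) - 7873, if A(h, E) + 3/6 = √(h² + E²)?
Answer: -15747/2 + 7*√1670533/639 ≈ -7859.3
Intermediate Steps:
r = 1351/639 (r = 2 - (-55/(-71) + 64/(-72)) = 2 - (-55*(-1/71) + 64*(-1/72)) = 2 - (55/71 - 8/9) = 2 - 1*(-73/639) = 2 + 73/639 = 1351/639 ≈ 2.1142)
A(h, E) = -½ + √(E² + h²) (A(h, E) = -½ + √(h² + E²) = -½ + √(E² + h²))
A(20 - 34, r) - 7873 = (-½ + √((1351/639)² + (20 - 34)²)) - 7873 = (-½ + √(1825201/408321 + (-14)²)) - 7873 = (-½ + √(1825201/408321 + 196)) - 7873 = (-½ + √(81856117/408321)) - 7873 = (-½ + 7*√1670533/639) - 7873 = -15747/2 + 7*√1670533/639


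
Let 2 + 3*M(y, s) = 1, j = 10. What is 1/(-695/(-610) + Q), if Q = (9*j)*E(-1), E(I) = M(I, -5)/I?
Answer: 122/3799 ≈ 0.032114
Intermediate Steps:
M(y, s) = -⅓ (M(y, s) = -⅔ + (⅓)*1 = -⅔ + ⅓ = -⅓)
E(I) = -1/(3*I)
Q = 30 (Q = (9*10)*(-⅓/(-1)) = 90*(-⅓*(-1)) = 90*(⅓) = 30)
1/(-695/(-610) + Q) = 1/(-695/(-610) + 30) = 1/(-695*(-1/610) + 30) = 1/(139/122 + 30) = 1/(3799/122) = 122/3799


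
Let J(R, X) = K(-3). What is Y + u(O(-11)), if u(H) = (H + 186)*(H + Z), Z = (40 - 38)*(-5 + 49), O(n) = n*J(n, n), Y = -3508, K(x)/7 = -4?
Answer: 192116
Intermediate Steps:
K(x) = -28 (K(x) = 7*(-4) = -28)
J(R, X) = -28
O(n) = -28*n (O(n) = n*(-28) = -28*n)
Z = 88 (Z = 2*44 = 88)
u(H) = (88 + H)*(186 + H) (u(H) = (H + 186)*(H + 88) = (186 + H)*(88 + H) = (88 + H)*(186 + H))
Y + u(O(-11)) = -3508 + (16368 + (-28*(-11))² + 274*(-28*(-11))) = -3508 + (16368 + 308² + 274*308) = -3508 + (16368 + 94864 + 84392) = -3508 + 195624 = 192116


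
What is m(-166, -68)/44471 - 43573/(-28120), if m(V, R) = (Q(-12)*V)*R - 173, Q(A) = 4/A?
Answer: 5481191809/3751573560 ≈ 1.4610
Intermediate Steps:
m(V, R) = -173 - R*V/3 (m(V, R) = ((4/(-12))*V)*R - 173 = ((4*(-1/12))*V)*R - 173 = (-V/3)*R - 173 = -R*V/3 - 173 = -173 - R*V/3)
m(-166, -68)/44471 - 43573/(-28120) = (-173 - 1/3*(-68)*(-166))/44471 - 43573/(-28120) = (-173 - 11288/3)*(1/44471) - 43573*(-1/28120) = -11807/3*1/44471 + 43573/28120 = -11807/133413 + 43573/28120 = 5481191809/3751573560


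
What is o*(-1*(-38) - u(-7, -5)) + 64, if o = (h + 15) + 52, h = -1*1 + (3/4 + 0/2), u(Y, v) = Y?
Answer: 12271/4 ≈ 3067.8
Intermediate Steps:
h = -¼ (h = -1 + (3*(¼) + 0*(½)) = -1 + (¾ + 0) = -1 + ¾ = -¼ ≈ -0.25000)
o = 267/4 (o = (-¼ + 15) + 52 = 59/4 + 52 = 267/4 ≈ 66.750)
o*(-1*(-38) - u(-7, -5)) + 64 = 267*(-1*(-38) - 1*(-7))/4 + 64 = 267*(38 + 7)/4 + 64 = (267/4)*45 + 64 = 12015/4 + 64 = 12271/4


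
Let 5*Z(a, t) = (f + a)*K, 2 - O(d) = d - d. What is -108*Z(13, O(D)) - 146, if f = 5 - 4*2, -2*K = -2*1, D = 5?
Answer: -362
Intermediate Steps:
K = 1 (K = -(-1) = -1/2*(-2) = 1)
O(d) = 2 (O(d) = 2 - (d - d) = 2 - 1*0 = 2 + 0 = 2)
f = -3 (f = 5 - 8 = -3)
Z(a, t) = -3/5 + a/5 (Z(a, t) = ((-3 + a)*1)/5 = (-3 + a)/5 = -3/5 + a/5)
-108*Z(13, O(D)) - 146 = -108*(-3/5 + (1/5)*13) - 146 = -108*(-3/5 + 13/5) - 146 = -108*2 - 146 = -216 - 146 = -362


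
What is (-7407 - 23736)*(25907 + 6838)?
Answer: -1019777535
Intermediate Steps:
(-7407 - 23736)*(25907 + 6838) = -31143*32745 = -1019777535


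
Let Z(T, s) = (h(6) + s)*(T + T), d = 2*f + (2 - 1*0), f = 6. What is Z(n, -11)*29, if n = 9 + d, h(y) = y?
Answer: -6670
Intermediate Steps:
d = 14 (d = 2*6 + (2 - 1*0) = 12 + (2 + 0) = 12 + 2 = 14)
n = 23 (n = 9 + 14 = 23)
Z(T, s) = 2*T*(6 + s) (Z(T, s) = (6 + s)*(T + T) = (6 + s)*(2*T) = 2*T*(6 + s))
Z(n, -11)*29 = (2*23*(6 - 11))*29 = (2*23*(-5))*29 = -230*29 = -6670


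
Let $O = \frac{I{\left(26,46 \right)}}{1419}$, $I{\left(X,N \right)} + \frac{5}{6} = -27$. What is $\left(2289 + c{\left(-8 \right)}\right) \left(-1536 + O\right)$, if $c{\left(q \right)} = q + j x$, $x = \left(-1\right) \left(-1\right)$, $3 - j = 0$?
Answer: $- \frac{14934700282}{4257} \approx -3.5083 \cdot 10^{6}$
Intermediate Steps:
$j = 3$ ($j = 3 - 0 = 3 + 0 = 3$)
$I{\left(X,N \right)} = - \frac{167}{6}$ ($I{\left(X,N \right)} = - \frac{5}{6} - 27 = - \frac{167}{6}$)
$O = - \frac{167}{8514}$ ($O = - \frac{167}{6 \cdot 1419} = \left(- \frac{167}{6}\right) \frac{1}{1419} = - \frac{167}{8514} \approx -0.019615$)
$x = 1$
$c{\left(q \right)} = 3 + q$ ($c{\left(q \right)} = q + 3 \cdot 1 = q + 3 = 3 + q$)
$\left(2289 + c{\left(-8 \right)}\right) \left(-1536 + O\right) = \left(2289 + \left(3 - 8\right)\right) \left(-1536 - \frac{167}{8514}\right) = \left(2289 - 5\right) \left(- \frac{13077671}{8514}\right) = 2284 \left(- \frac{13077671}{8514}\right) = - \frac{14934700282}{4257}$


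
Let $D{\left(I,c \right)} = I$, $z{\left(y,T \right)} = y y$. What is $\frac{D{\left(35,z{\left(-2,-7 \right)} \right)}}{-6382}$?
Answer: $- \frac{35}{6382} \approx -0.0054842$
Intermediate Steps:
$z{\left(y,T \right)} = y^{2}$
$\frac{D{\left(35,z{\left(-2,-7 \right)} \right)}}{-6382} = \frac{35}{-6382} = 35 \left(- \frac{1}{6382}\right) = - \frac{35}{6382}$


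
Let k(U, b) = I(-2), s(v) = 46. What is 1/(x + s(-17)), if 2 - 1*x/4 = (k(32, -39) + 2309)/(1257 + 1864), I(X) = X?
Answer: 3121/159306 ≈ 0.019591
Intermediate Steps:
k(U, b) = -2
x = 15740/3121 (x = 8 - 4*(-2 + 2309)/(1257 + 1864) = 8 - 9228/3121 = 15740/3121 ≈ 5.0433)
1/(x + s(-17)) = 1/(15740/3121 + 46) = 1/(159306/3121) = 3121/159306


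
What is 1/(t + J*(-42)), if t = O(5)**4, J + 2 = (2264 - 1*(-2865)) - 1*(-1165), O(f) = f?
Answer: -1/263639 ≈ -3.7931e-6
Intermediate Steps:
J = 6292 (J = -2 + ((2264 - 1*(-2865)) - 1*(-1165)) = -2 + ((2264 + 2865) + 1165) = -2 + (5129 + 1165) = -2 + 6294 = 6292)
t = 625 (t = 5**4 = 625)
1/(t + J*(-42)) = 1/(625 + 6292*(-42)) = 1/(625 - 264264) = 1/(-263639) = -1/263639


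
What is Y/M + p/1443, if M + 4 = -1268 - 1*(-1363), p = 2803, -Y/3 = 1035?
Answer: -325034/10101 ≈ -32.178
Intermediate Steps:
Y = -3105 (Y = -3*1035 = -3105)
M = 91 (M = -4 + (-1268 - 1*(-1363)) = -4 + (-1268 + 1363) = -4 + 95 = 91)
Y/M + p/1443 = -3105/91 + 2803/1443 = -325034/10101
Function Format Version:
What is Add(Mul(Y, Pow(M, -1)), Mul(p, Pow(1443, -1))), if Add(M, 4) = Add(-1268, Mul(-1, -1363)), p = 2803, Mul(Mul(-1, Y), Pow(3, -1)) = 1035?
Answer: Rational(-325034, 10101) ≈ -32.178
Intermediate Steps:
Y = -3105 (Y = Mul(-3, 1035) = -3105)
M = 91 (M = Add(-4, Add(-1268, Mul(-1, -1363))) = Add(-4, Add(-1268, 1363)) = Add(-4, 95) = 91)
Add(Mul(Y, Pow(M, -1)), Mul(p, Pow(1443, -1))) = Add(Mul(-3105, Pow(91, -1)), Mul(2803, Pow(1443, -1))) = Add(Mul(-3105, Rational(1, 91)), Mul(2803, Rational(1, 1443))) = Add(Rational(-3105, 91), Rational(2803, 1443)) = Rational(-325034, 10101)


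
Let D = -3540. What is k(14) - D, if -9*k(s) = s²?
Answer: 31664/9 ≈ 3518.2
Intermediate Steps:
k(s) = -s²/9
k(14) - D = -⅑*14² - 1*(-3540) = -⅑*196 + 3540 = -196/9 + 3540 = 31664/9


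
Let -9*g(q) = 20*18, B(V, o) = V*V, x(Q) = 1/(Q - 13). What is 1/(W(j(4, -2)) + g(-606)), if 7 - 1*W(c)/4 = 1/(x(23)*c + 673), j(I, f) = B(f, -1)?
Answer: -3367/40424 ≈ -0.083292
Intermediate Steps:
x(Q) = 1/(-13 + Q)
B(V, o) = V²
j(I, f) = f²
g(q) = -40 (g(q) = -20*18/9 = -⅑*360 = -40)
W(c) = 28 - 4/(673 + c/10) (W(c) = 28 - 4/(c/(-13 + 23) + 673) = 28 - 4/(c/10 + 673) = 28 - 4/(673 + c/10))
1/(W(j(4, -2)) + g(-606)) = 1/(4*(47100 + 7*(-2)²)/(6730 + (-2)²) - 40) = 1/(4*(47100 + 7*4)/(6730 + 4) - 40) = 1/(4*(47100 + 28)/6734 - 40) = 1/(4*(1/6734)*47128 - 40) = 1/(94256/3367 - 40) = 1/(-40424/3367) = -3367/40424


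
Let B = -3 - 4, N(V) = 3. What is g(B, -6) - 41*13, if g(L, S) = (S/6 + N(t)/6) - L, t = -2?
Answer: -1053/2 ≈ -526.50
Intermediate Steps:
B = -7
g(L, S) = 1/2 - L + S/6 (g(L, S) = (S/6 + 3/6) - L = (S*(1/6) + 3*(1/6)) - L = (S/6 + 1/2) - L = (1/2 + S/6) - L = 1/2 - L + S/6)
g(B, -6) - 41*13 = (1/2 - 1*(-7) + (1/6)*(-6)) - 41*13 = (1/2 + 7 - 1) - 533 = 13/2 - 533 = -1053/2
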